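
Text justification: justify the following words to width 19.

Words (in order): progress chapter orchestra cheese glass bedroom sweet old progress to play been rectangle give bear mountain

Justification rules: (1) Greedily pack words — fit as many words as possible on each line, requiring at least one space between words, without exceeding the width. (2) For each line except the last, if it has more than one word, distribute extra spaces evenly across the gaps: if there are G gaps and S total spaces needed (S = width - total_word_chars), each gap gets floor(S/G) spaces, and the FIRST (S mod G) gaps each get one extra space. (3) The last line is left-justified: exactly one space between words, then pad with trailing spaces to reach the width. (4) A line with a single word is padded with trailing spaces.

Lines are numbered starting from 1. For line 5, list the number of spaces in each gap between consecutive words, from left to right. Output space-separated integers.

Line 1: ['progress', 'chapter'] (min_width=16, slack=3)
Line 2: ['orchestra', 'cheese'] (min_width=16, slack=3)
Line 3: ['glass', 'bedroom', 'sweet'] (min_width=19, slack=0)
Line 4: ['old', 'progress', 'to'] (min_width=15, slack=4)
Line 5: ['play', 'been', 'rectangle'] (min_width=19, slack=0)
Line 6: ['give', 'bear', 'mountain'] (min_width=18, slack=1)

Answer: 1 1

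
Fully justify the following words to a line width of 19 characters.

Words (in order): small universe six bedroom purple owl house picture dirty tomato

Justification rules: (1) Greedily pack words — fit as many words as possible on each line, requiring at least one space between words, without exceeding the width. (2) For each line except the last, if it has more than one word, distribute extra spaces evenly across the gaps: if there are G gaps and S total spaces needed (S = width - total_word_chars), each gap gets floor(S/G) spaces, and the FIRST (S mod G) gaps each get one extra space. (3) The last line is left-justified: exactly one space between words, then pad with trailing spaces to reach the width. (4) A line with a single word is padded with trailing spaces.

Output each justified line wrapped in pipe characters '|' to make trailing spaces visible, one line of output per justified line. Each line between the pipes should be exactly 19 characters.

Answer: |small  universe six|
|bedroom  purple owl|
|house picture dirty|
|tomato             |

Derivation:
Line 1: ['small', 'universe', 'six'] (min_width=18, slack=1)
Line 2: ['bedroom', 'purple', 'owl'] (min_width=18, slack=1)
Line 3: ['house', 'picture', 'dirty'] (min_width=19, slack=0)
Line 4: ['tomato'] (min_width=6, slack=13)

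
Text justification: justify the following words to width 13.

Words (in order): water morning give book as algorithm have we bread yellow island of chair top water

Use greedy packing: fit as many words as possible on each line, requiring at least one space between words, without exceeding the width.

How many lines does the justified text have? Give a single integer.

Line 1: ['water', 'morning'] (min_width=13, slack=0)
Line 2: ['give', 'book', 'as'] (min_width=12, slack=1)
Line 3: ['algorithm'] (min_width=9, slack=4)
Line 4: ['have', 'we', 'bread'] (min_width=13, slack=0)
Line 5: ['yellow', 'island'] (min_width=13, slack=0)
Line 6: ['of', 'chair', 'top'] (min_width=12, slack=1)
Line 7: ['water'] (min_width=5, slack=8)
Total lines: 7

Answer: 7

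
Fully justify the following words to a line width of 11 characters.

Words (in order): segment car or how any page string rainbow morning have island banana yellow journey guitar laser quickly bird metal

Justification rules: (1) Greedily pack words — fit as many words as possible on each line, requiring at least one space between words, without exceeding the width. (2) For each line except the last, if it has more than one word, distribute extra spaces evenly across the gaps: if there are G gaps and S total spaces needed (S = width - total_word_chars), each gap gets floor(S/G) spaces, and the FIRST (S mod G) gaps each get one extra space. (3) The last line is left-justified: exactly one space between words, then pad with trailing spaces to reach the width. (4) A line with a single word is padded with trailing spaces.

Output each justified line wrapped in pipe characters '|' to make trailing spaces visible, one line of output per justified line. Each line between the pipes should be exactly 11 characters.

Line 1: ['segment', 'car'] (min_width=11, slack=0)
Line 2: ['or', 'how', 'any'] (min_width=10, slack=1)
Line 3: ['page', 'string'] (min_width=11, slack=0)
Line 4: ['rainbow'] (min_width=7, slack=4)
Line 5: ['morning'] (min_width=7, slack=4)
Line 6: ['have', 'island'] (min_width=11, slack=0)
Line 7: ['banana'] (min_width=6, slack=5)
Line 8: ['yellow'] (min_width=6, slack=5)
Line 9: ['journey'] (min_width=7, slack=4)
Line 10: ['guitar'] (min_width=6, slack=5)
Line 11: ['laser'] (min_width=5, slack=6)
Line 12: ['quickly'] (min_width=7, slack=4)
Line 13: ['bird', 'metal'] (min_width=10, slack=1)

Answer: |segment car|
|or  how any|
|page string|
|rainbow    |
|morning    |
|have island|
|banana     |
|yellow     |
|journey    |
|guitar     |
|laser      |
|quickly    |
|bird metal |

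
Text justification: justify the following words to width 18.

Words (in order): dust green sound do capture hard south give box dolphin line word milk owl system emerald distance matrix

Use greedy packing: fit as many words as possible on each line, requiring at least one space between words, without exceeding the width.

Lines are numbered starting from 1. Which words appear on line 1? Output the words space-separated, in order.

Line 1: ['dust', 'green', 'sound'] (min_width=16, slack=2)
Line 2: ['do', 'capture', 'hard'] (min_width=15, slack=3)
Line 3: ['south', 'give', 'box'] (min_width=14, slack=4)
Line 4: ['dolphin', 'line', 'word'] (min_width=17, slack=1)
Line 5: ['milk', 'owl', 'system'] (min_width=15, slack=3)
Line 6: ['emerald', 'distance'] (min_width=16, slack=2)
Line 7: ['matrix'] (min_width=6, slack=12)

Answer: dust green sound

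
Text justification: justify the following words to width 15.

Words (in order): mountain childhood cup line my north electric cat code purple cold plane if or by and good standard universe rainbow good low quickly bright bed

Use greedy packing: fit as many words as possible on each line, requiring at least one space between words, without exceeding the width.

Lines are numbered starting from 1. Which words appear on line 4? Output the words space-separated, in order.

Line 1: ['mountain'] (min_width=8, slack=7)
Line 2: ['childhood', 'cup'] (min_width=13, slack=2)
Line 3: ['line', 'my', 'north'] (min_width=13, slack=2)
Line 4: ['electric', 'cat'] (min_width=12, slack=3)
Line 5: ['code', 'purple'] (min_width=11, slack=4)
Line 6: ['cold', 'plane', 'if'] (min_width=13, slack=2)
Line 7: ['or', 'by', 'and', 'good'] (min_width=14, slack=1)
Line 8: ['standard'] (min_width=8, slack=7)
Line 9: ['universe'] (min_width=8, slack=7)
Line 10: ['rainbow', 'good'] (min_width=12, slack=3)
Line 11: ['low', 'quickly'] (min_width=11, slack=4)
Line 12: ['bright', 'bed'] (min_width=10, slack=5)

Answer: electric cat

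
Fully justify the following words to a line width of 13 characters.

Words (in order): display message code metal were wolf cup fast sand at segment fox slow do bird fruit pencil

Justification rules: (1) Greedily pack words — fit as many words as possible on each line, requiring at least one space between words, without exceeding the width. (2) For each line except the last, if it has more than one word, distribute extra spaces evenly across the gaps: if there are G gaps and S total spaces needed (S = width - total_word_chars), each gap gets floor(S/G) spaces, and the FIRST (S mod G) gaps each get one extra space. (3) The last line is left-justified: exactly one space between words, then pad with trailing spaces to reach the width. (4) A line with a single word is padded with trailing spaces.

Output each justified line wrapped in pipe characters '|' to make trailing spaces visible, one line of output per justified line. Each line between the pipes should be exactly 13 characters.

Answer: |display      |
|message  code|
|metal    were|
|wolf cup fast|
|sand       at|
|segment   fox|
|slow  do bird|
|fruit pencil |

Derivation:
Line 1: ['display'] (min_width=7, slack=6)
Line 2: ['message', 'code'] (min_width=12, slack=1)
Line 3: ['metal', 'were'] (min_width=10, slack=3)
Line 4: ['wolf', 'cup', 'fast'] (min_width=13, slack=0)
Line 5: ['sand', 'at'] (min_width=7, slack=6)
Line 6: ['segment', 'fox'] (min_width=11, slack=2)
Line 7: ['slow', 'do', 'bird'] (min_width=12, slack=1)
Line 8: ['fruit', 'pencil'] (min_width=12, slack=1)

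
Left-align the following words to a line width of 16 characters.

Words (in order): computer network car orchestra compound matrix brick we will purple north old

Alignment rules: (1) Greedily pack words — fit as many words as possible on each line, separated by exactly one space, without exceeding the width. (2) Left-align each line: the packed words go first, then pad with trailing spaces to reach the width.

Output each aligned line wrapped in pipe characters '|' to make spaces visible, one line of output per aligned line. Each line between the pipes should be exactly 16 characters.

Line 1: ['computer', 'network'] (min_width=16, slack=0)
Line 2: ['car', 'orchestra'] (min_width=13, slack=3)
Line 3: ['compound', 'matrix'] (min_width=15, slack=1)
Line 4: ['brick', 'we', 'will'] (min_width=13, slack=3)
Line 5: ['purple', 'north', 'old'] (min_width=16, slack=0)

Answer: |computer network|
|car orchestra   |
|compound matrix |
|brick we will   |
|purple north old|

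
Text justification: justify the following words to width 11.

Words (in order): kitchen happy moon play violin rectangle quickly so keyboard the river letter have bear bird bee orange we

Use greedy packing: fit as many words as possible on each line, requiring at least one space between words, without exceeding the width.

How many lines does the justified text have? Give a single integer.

Answer: 11

Derivation:
Line 1: ['kitchen'] (min_width=7, slack=4)
Line 2: ['happy', 'moon'] (min_width=10, slack=1)
Line 3: ['play', 'violin'] (min_width=11, slack=0)
Line 4: ['rectangle'] (min_width=9, slack=2)
Line 5: ['quickly', 'so'] (min_width=10, slack=1)
Line 6: ['keyboard'] (min_width=8, slack=3)
Line 7: ['the', 'river'] (min_width=9, slack=2)
Line 8: ['letter', 'have'] (min_width=11, slack=0)
Line 9: ['bear', 'bird'] (min_width=9, slack=2)
Line 10: ['bee', 'orange'] (min_width=10, slack=1)
Line 11: ['we'] (min_width=2, slack=9)
Total lines: 11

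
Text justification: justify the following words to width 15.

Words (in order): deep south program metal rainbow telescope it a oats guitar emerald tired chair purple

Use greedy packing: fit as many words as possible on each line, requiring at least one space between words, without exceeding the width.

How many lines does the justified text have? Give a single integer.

Answer: 7

Derivation:
Line 1: ['deep', 'south'] (min_width=10, slack=5)
Line 2: ['program', 'metal'] (min_width=13, slack=2)
Line 3: ['rainbow'] (min_width=7, slack=8)
Line 4: ['telescope', 'it', 'a'] (min_width=14, slack=1)
Line 5: ['oats', 'guitar'] (min_width=11, slack=4)
Line 6: ['emerald', 'tired'] (min_width=13, slack=2)
Line 7: ['chair', 'purple'] (min_width=12, slack=3)
Total lines: 7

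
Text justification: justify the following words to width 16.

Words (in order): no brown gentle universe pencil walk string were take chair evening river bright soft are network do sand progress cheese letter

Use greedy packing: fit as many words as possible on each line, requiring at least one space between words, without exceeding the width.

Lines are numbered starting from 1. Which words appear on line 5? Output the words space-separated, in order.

Line 1: ['no', 'brown', 'gentle'] (min_width=15, slack=1)
Line 2: ['universe', 'pencil'] (min_width=15, slack=1)
Line 3: ['walk', 'string', 'were'] (min_width=16, slack=0)
Line 4: ['take', 'chair'] (min_width=10, slack=6)
Line 5: ['evening', 'river'] (min_width=13, slack=3)
Line 6: ['bright', 'soft', 'are'] (min_width=15, slack=1)
Line 7: ['network', 'do', 'sand'] (min_width=15, slack=1)
Line 8: ['progress', 'cheese'] (min_width=15, slack=1)
Line 9: ['letter'] (min_width=6, slack=10)

Answer: evening river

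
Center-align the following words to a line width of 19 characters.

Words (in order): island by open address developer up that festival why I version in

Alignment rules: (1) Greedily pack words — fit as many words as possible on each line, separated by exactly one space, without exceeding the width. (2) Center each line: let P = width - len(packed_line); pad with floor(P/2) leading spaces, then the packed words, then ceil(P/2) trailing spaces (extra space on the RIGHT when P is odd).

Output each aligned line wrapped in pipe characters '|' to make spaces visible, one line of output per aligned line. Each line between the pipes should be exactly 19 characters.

Line 1: ['island', 'by', 'open'] (min_width=14, slack=5)
Line 2: ['address', 'developer'] (min_width=17, slack=2)
Line 3: ['up', 'that', 'festival'] (min_width=16, slack=3)
Line 4: ['why', 'I', 'version', 'in'] (min_width=16, slack=3)

Answer: |  island by open   |
| address developer |
| up that festival  |
| why I version in  |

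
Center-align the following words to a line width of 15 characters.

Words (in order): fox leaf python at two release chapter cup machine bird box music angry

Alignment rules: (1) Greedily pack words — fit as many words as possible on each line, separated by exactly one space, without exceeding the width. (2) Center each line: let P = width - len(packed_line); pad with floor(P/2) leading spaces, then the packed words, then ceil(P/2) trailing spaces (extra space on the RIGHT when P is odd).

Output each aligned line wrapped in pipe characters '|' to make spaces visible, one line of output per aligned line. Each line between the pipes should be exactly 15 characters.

Answer: |fox leaf python|
|at two release |
|  chapter cup  |
| machine bird  |
|box music angry|

Derivation:
Line 1: ['fox', 'leaf', 'python'] (min_width=15, slack=0)
Line 2: ['at', 'two', 'release'] (min_width=14, slack=1)
Line 3: ['chapter', 'cup'] (min_width=11, slack=4)
Line 4: ['machine', 'bird'] (min_width=12, slack=3)
Line 5: ['box', 'music', 'angry'] (min_width=15, slack=0)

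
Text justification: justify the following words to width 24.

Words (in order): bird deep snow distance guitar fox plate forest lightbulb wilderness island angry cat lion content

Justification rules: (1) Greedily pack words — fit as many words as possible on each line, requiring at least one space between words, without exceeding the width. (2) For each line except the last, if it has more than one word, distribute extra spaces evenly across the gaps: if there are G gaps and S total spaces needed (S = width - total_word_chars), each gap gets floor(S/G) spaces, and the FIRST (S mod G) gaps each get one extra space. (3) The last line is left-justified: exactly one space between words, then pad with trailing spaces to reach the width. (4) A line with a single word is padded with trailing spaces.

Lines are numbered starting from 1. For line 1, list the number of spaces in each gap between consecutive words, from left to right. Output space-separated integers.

Line 1: ['bird', 'deep', 'snow', 'distance'] (min_width=23, slack=1)
Line 2: ['guitar', 'fox', 'plate', 'forest'] (min_width=23, slack=1)
Line 3: ['lightbulb', 'wilderness'] (min_width=20, slack=4)
Line 4: ['island', 'angry', 'cat', 'lion'] (min_width=21, slack=3)
Line 5: ['content'] (min_width=7, slack=17)

Answer: 2 1 1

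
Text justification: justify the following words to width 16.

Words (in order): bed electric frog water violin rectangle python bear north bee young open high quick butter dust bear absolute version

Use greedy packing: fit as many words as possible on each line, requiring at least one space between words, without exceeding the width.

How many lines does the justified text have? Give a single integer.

Answer: 8

Derivation:
Line 1: ['bed', 'electric'] (min_width=12, slack=4)
Line 2: ['frog', 'water'] (min_width=10, slack=6)
Line 3: ['violin', 'rectangle'] (min_width=16, slack=0)
Line 4: ['python', 'bear'] (min_width=11, slack=5)
Line 5: ['north', 'bee', 'young'] (min_width=15, slack=1)
Line 6: ['open', 'high', 'quick'] (min_width=15, slack=1)
Line 7: ['butter', 'dust', 'bear'] (min_width=16, slack=0)
Line 8: ['absolute', 'version'] (min_width=16, slack=0)
Total lines: 8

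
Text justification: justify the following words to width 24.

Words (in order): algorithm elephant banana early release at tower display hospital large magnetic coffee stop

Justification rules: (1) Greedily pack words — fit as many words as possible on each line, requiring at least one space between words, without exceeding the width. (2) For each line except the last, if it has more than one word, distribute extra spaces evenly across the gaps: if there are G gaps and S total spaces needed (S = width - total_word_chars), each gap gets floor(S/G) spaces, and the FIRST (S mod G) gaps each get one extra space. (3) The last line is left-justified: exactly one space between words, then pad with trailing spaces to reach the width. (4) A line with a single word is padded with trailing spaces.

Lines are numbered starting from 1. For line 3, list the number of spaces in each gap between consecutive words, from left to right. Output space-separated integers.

Line 1: ['algorithm', 'elephant'] (min_width=18, slack=6)
Line 2: ['banana', 'early', 'release', 'at'] (min_width=23, slack=1)
Line 3: ['tower', 'display', 'hospital'] (min_width=22, slack=2)
Line 4: ['large', 'magnetic', 'coffee'] (min_width=21, slack=3)
Line 5: ['stop'] (min_width=4, slack=20)

Answer: 2 2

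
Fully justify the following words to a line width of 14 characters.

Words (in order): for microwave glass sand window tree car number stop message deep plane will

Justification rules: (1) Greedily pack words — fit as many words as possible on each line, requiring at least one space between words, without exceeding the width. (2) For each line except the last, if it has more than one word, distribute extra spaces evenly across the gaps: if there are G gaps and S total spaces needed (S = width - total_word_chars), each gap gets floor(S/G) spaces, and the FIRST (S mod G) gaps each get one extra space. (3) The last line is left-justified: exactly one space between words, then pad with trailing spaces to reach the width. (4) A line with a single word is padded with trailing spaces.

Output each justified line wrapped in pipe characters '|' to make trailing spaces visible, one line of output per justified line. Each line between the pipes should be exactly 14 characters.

Line 1: ['for', 'microwave'] (min_width=13, slack=1)
Line 2: ['glass', 'sand'] (min_width=10, slack=4)
Line 3: ['window', 'tree'] (min_width=11, slack=3)
Line 4: ['car', 'number'] (min_width=10, slack=4)
Line 5: ['stop', 'message'] (min_width=12, slack=2)
Line 6: ['deep', 'plane'] (min_width=10, slack=4)
Line 7: ['will'] (min_width=4, slack=10)

Answer: |for  microwave|
|glass     sand|
|window    tree|
|car     number|
|stop   message|
|deep     plane|
|will          |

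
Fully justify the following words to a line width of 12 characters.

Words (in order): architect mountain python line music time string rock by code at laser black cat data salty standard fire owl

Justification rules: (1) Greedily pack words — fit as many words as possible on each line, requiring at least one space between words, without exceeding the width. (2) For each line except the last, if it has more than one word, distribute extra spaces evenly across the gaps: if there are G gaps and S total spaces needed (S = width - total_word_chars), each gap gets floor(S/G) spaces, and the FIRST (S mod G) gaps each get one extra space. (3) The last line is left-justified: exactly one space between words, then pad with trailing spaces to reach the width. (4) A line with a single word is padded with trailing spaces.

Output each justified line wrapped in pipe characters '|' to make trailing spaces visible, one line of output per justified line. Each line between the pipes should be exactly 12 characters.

Line 1: ['architect'] (min_width=9, slack=3)
Line 2: ['mountain'] (min_width=8, slack=4)
Line 3: ['python', 'line'] (min_width=11, slack=1)
Line 4: ['music', 'time'] (min_width=10, slack=2)
Line 5: ['string', 'rock'] (min_width=11, slack=1)
Line 6: ['by', 'code', 'at'] (min_width=10, slack=2)
Line 7: ['laser', 'black'] (min_width=11, slack=1)
Line 8: ['cat', 'data'] (min_width=8, slack=4)
Line 9: ['salty'] (min_width=5, slack=7)
Line 10: ['standard'] (min_width=8, slack=4)
Line 11: ['fire', 'owl'] (min_width=8, slack=4)

Answer: |architect   |
|mountain    |
|python  line|
|music   time|
|string  rock|
|by  code  at|
|laser  black|
|cat     data|
|salty       |
|standard    |
|fire owl    |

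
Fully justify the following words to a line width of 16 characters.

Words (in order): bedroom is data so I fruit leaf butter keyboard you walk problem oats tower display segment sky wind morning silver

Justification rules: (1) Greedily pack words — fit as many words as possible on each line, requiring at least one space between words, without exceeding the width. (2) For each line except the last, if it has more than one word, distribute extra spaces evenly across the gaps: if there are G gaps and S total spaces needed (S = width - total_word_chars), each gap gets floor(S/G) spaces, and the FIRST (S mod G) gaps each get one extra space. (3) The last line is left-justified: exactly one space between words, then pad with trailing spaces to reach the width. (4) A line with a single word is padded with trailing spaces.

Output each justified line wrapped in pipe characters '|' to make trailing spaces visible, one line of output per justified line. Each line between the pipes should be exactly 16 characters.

Answer: |bedroom  is data|
|so  I fruit leaf|
|butter  keyboard|
|you walk problem|
|oats       tower|
|display  segment|
|sky wind morning|
|silver          |

Derivation:
Line 1: ['bedroom', 'is', 'data'] (min_width=15, slack=1)
Line 2: ['so', 'I', 'fruit', 'leaf'] (min_width=15, slack=1)
Line 3: ['butter', 'keyboard'] (min_width=15, slack=1)
Line 4: ['you', 'walk', 'problem'] (min_width=16, slack=0)
Line 5: ['oats', 'tower'] (min_width=10, slack=6)
Line 6: ['display', 'segment'] (min_width=15, slack=1)
Line 7: ['sky', 'wind', 'morning'] (min_width=16, slack=0)
Line 8: ['silver'] (min_width=6, slack=10)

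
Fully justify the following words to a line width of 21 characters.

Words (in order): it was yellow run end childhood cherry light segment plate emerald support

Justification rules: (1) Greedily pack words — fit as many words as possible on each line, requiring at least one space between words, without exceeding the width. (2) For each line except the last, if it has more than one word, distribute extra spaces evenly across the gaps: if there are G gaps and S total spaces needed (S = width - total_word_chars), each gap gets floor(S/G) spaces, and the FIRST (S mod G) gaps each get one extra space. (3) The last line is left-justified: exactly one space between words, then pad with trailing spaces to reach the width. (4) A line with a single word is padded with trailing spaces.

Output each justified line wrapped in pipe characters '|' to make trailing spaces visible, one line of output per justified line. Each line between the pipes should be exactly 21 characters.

Line 1: ['it', 'was', 'yellow', 'run', 'end'] (min_width=21, slack=0)
Line 2: ['childhood', 'cherry'] (min_width=16, slack=5)
Line 3: ['light', 'segment', 'plate'] (min_width=19, slack=2)
Line 4: ['emerald', 'support'] (min_width=15, slack=6)

Answer: |it was yellow run end|
|childhood      cherry|
|light  segment  plate|
|emerald support      |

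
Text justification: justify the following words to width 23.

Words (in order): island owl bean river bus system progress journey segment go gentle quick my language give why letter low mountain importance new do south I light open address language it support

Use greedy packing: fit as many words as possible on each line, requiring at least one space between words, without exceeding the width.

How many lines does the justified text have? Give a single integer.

Answer: 9

Derivation:
Line 1: ['island', 'owl', 'bean', 'river'] (min_width=21, slack=2)
Line 2: ['bus', 'system', 'progress'] (min_width=19, slack=4)
Line 3: ['journey', 'segment', 'go'] (min_width=18, slack=5)
Line 4: ['gentle', 'quick', 'my'] (min_width=15, slack=8)
Line 5: ['language', 'give', 'why'] (min_width=17, slack=6)
Line 6: ['letter', 'low', 'mountain'] (min_width=19, slack=4)
Line 7: ['importance', 'new', 'do', 'south'] (min_width=23, slack=0)
Line 8: ['I', 'light', 'open', 'address'] (min_width=20, slack=3)
Line 9: ['language', 'it', 'support'] (min_width=19, slack=4)
Total lines: 9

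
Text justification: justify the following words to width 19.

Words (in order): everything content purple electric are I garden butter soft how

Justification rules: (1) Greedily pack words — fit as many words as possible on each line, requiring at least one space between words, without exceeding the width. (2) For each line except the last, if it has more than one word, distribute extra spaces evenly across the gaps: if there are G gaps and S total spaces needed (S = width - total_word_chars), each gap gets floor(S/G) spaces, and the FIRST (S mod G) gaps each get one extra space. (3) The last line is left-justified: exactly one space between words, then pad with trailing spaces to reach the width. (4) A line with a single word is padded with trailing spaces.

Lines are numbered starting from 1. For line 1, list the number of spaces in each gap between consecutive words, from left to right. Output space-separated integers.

Line 1: ['everything', 'content'] (min_width=18, slack=1)
Line 2: ['purple', 'electric', 'are'] (min_width=19, slack=0)
Line 3: ['I', 'garden', 'butter'] (min_width=15, slack=4)
Line 4: ['soft', 'how'] (min_width=8, slack=11)

Answer: 2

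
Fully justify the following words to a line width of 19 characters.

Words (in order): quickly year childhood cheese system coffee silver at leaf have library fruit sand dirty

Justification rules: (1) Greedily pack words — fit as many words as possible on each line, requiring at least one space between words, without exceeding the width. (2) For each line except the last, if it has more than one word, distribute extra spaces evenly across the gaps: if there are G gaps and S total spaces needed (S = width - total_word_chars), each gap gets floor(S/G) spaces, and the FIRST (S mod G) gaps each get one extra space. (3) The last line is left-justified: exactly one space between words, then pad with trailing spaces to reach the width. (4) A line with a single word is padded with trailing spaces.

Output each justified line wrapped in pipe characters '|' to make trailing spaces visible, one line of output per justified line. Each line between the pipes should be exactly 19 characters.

Answer: |quickly        year|
|childhood    cheese|
|system       coffee|
|silver at leaf have|
|library  fruit sand|
|dirty              |

Derivation:
Line 1: ['quickly', 'year'] (min_width=12, slack=7)
Line 2: ['childhood', 'cheese'] (min_width=16, slack=3)
Line 3: ['system', 'coffee'] (min_width=13, slack=6)
Line 4: ['silver', 'at', 'leaf', 'have'] (min_width=19, slack=0)
Line 5: ['library', 'fruit', 'sand'] (min_width=18, slack=1)
Line 6: ['dirty'] (min_width=5, slack=14)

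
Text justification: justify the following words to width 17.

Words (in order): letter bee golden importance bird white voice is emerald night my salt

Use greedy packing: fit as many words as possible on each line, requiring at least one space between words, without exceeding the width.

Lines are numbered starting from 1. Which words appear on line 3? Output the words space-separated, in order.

Line 1: ['letter', 'bee', 'golden'] (min_width=17, slack=0)
Line 2: ['importance', 'bird'] (min_width=15, slack=2)
Line 3: ['white', 'voice', 'is'] (min_width=14, slack=3)
Line 4: ['emerald', 'night', 'my'] (min_width=16, slack=1)
Line 5: ['salt'] (min_width=4, slack=13)

Answer: white voice is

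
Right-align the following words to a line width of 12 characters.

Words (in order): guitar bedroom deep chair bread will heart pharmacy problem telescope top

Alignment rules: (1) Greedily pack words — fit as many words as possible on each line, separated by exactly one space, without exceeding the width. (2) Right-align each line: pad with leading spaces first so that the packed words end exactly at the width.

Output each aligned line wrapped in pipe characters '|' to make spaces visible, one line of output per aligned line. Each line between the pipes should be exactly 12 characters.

Line 1: ['guitar'] (min_width=6, slack=6)
Line 2: ['bedroom', 'deep'] (min_width=12, slack=0)
Line 3: ['chair', 'bread'] (min_width=11, slack=1)
Line 4: ['will', 'heart'] (min_width=10, slack=2)
Line 5: ['pharmacy'] (min_width=8, slack=4)
Line 6: ['problem'] (min_width=7, slack=5)
Line 7: ['telescope'] (min_width=9, slack=3)
Line 8: ['top'] (min_width=3, slack=9)

Answer: |      guitar|
|bedroom deep|
| chair bread|
|  will heart|
|    pharmacy|
|     problem|
|   telescope|
|         top|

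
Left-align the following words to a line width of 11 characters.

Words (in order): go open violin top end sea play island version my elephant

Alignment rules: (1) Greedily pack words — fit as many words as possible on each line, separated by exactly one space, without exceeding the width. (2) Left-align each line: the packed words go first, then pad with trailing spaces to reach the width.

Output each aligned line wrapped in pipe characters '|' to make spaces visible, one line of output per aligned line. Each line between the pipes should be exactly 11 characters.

Answer: |go open    |
|violin top |
|end sea    |
|play island|
|version my |
|elephant   |

Derivation:
Line 1: ['go', 'open'] (min_width=7, slack=4)
Line 2: ['violin', 'top'] (min_width=10, slack=1)
Line 3: ['end', 'sea'] (min_width=7, slack=4)
Line 4: ['play', 'island'] (min_width=11, slack=0)
Line 5: ['version', 'my'] (min_width=10, slack=1)
Line 6: ['elephant'] (min_width=8, slack=3)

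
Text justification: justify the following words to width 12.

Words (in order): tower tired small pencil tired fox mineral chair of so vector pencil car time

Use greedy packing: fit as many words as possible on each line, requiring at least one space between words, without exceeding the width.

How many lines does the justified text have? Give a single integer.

Line 1: ['tower', 'tired'] (min_width=11, slack=1)
Line 2: ['small', 'pencil'] (min_width=12, slack=0)
Line 3: ['tired', 'fox'] (min_width=9, slack=3)
Line 4: ['mineral'] (min_width=7, slack=5)
Line 5: ['chair', 'of', 'so'] (min_width=11, slack=1)
Line 6: ['vector'] (min_width=6, slack=6)
Line 7: ['pencil', 'car'] (min_width=10, slack=2)
Line 8: ['time'] (min_width=4, slack=8)
Total lines: 8

Answer: 8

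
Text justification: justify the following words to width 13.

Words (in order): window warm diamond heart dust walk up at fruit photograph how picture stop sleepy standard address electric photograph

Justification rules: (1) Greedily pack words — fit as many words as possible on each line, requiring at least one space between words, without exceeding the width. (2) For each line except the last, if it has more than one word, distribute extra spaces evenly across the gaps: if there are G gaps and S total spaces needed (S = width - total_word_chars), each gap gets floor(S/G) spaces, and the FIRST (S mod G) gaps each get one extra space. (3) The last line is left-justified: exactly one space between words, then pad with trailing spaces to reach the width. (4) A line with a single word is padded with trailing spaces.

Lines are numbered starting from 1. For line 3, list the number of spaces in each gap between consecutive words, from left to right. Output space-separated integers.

Line 1: ['window', 'warm'] (min_width=11, slack=2)
Line 2: ['diamond', 'heart'] (min_width=13, slack=0)
Line 3: ['dust', 'walk', 'up'] (min_width=12, slack=1)
Line 4: ['at', 'fruit'] (min_width=8, slack=5)
Line 5: ['photograph'] (min_width=10, slack=3)
Line 6: ['how', 'picture'] (min_width=11, slack=2)
Line 7: ['stop', 'sleepy'] (min_width=11, slack=2)
Line 8: ['standard'] (min_width=8, slack=5)
Line 9: ['address'] (min_width=7, slack=6)
Line 10: ['electric'] (min_width=8, slack=5)
Line 11: ['photograph'] (min_width=10, slack=3)

Answer: 2 1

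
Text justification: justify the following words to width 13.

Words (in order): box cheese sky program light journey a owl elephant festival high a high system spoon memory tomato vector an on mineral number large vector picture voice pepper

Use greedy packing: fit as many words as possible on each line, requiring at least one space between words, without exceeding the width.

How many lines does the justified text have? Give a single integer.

Line 1: ['box', 'cheese'] (min_width=10, slack=3)
Line 2: ['sky', 'program'] (min_width=11, slack=2)
Line 3: ['light', 'journey'] (min_width=13, slack=0)
Line 4: ['a', 'owl'] (min_width=5, slack=8)
Line 5: ['elephant'] (min_width=8, slack=5)
Line 6: ['festival', 'high'] (min_width=13, slack=0)
Line 7: ['a', 'high', 'system'] (min_width=13, slack=0)
Line 8: ['spoon', 'memory'] (min_width=12, slack=1)
Line 9: ['tomato', 'vector'] (min_width=13, slack=0)
Line 10: ['an', 'on', 'mineral'] (min_width=13, slack=0)
Line 11: ['number', 'large'] (min_width=12, slack=1)
Line 12: ['vector'] (min_width=6, slack=7)
Line 13: ['picture', 'voice'] (min_width=13, slack=0)
Line 14: ['pepper'] (min_width=6, slack=7)
Total lines: 14

Answer: 14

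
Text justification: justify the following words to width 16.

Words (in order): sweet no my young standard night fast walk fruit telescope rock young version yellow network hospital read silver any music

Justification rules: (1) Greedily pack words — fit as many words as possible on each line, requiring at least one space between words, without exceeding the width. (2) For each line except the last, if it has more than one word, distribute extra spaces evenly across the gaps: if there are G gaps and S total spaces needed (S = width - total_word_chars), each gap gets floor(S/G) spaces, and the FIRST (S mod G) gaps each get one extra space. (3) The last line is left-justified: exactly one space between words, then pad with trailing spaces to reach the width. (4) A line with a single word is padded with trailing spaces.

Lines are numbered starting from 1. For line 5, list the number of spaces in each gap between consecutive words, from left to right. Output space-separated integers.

Line 1: ['sweet', 'no', 'my'] (min_width=11, slack=5)
Line 2: ['young', 'standard'] (min_width=14, slack=2)
Line 3: ['night', 'fast', 'walk'] (min_width=15, slack=1)
Line 4: ['fruit', 'telescope'] (min_width=15, slack=1)
Line 5: ['rock', 'young'] (min_width=10, slack=6)
Line 6: ['version', 'yellow'] (min_width=14, slack=2)
Line 7: ['network', 'hospital'] (min_width=16, slack=0)
Line 8: ['read', 'silver', 'any'] (min_width=15, slack=1)
Line 9: ['music'] (min_width=5, slack=11)

Answer: 7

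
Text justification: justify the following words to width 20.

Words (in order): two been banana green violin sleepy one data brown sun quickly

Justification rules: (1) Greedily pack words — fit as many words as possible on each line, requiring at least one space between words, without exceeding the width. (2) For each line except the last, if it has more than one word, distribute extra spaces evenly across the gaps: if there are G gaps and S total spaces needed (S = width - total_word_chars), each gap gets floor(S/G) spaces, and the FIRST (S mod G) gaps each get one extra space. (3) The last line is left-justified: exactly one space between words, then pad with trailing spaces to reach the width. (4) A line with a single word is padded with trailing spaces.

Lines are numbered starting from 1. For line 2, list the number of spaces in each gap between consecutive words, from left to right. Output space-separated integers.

Answer: 2 1

Derivation:
Line 1: ['two', 'been', 'banana'] (min_width=15, slack=5)
Line 2: ['green', 'violin', 'sleepy'] (min_width=19, slack=1)
Line 3: ['one', 'data', 'brown', 'sun'] (min_width=18, slack=2)
Line 4: ['quickly'] (min_width=7, slack=13)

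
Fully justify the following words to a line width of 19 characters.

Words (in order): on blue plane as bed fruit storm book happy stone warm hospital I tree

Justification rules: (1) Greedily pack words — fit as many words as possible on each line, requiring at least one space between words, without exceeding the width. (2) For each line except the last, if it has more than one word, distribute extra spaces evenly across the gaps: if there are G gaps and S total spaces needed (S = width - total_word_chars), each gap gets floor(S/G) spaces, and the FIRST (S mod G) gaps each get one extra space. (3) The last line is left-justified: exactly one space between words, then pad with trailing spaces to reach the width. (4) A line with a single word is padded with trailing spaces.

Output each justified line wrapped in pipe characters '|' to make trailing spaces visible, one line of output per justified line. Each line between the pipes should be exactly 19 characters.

Line 1: ['on', 'blue', 'plane', 'as'] (min_width=16, slack=3)
Line 2: ['bed', 'fruit', 'storm'] (min_width=15, slack=4)
Line 3: ['book', 'happy', 'stone'] (min_width=16, slack=3)
Line 4: ['warm', 'hospital', 'I'] (min_width=15, slack=4)
Line 5: ['tree'] (min_width=4, slack=15)

Answer: |on  blue  plane  as|
|bed   fruit   storm|
|book   happy  stone|
|warm   hospital   I|
|tree               |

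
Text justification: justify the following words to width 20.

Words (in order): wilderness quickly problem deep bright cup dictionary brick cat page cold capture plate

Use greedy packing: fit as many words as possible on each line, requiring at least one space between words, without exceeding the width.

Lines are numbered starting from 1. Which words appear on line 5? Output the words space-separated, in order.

Answer: capture plate

Derivation:
Line 1: ['wilderness', 'quickly'] (min_width=18, slack=2)
Line 2: ['problem', 'deep', 'bright'] (min_width=19, slack=1)
Line 3: ['cup', 'dictionary', 'brick'] (min_width=20, slack=0)
Line 4: ['cat', 'page', 'cold'] (min_width=13, slack=7)
Line 5: ['capture', 'plate'] (min_width=13, slack=7)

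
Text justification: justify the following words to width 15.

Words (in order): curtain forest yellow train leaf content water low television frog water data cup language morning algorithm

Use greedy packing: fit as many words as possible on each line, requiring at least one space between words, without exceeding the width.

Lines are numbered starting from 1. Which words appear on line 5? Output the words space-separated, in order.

Line 1: ['curtain', 'forest'] (min_width=14, slack=1)
Line 2: ['yellow', 'train'] (min_width=12, slack=3)
Line 3: ['leaf', 'content'] (min_width=12, slack=3)
Line 4: ['water', 'low'] (min_width=9, slack=6)
Line 5: ['television', 'frog'] (min_width=15, slack=0)
Line 6: ['water', 'data', 'cup'] (min_width=14, slack=1)
Line 7: ['language'] (min_width=8, slack=7)
Line 8: ['morning'] (min_width=7, slack=8)
Line 9: ['algorithm'] (min_width=9, slack=6)

Answer: television frog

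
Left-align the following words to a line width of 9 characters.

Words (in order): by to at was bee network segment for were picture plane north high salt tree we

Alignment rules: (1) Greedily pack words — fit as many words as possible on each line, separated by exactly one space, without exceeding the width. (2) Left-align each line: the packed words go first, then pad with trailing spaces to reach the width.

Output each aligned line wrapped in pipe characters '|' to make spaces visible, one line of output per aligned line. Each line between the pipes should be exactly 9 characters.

Line 1: ['by', 'to', 'at'] (min_width=8, slack=1)
Line 2: ['was', 'bee'] (min_width=7, slack=2)
Line 3: ['network'] (min_width=7, slack=2)
Line 4: ['segment'] (min_width=7, slack=2)
Line 5: ['for', 'were'] (min_width=8, slack=1)
Line 6: ['picture'] (min_width=7, slack=2)
Line 7: ['plane'] (min_width=5, slack=4)
Line 8: ['north'] (min_width=5, slack=4)
Line 9: ['high', 'salt'] (min_width=9, slack=0)
Line 10: ['tree', 'we'] (min_width=7, slack=2)

Answer: |by to at |
|was bee  |
|network  |
|segment  |
|for were |
|picture  |
|plane    |
|north    |
|high salt|
|tree we  |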